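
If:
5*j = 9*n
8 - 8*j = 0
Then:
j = 1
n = 5/9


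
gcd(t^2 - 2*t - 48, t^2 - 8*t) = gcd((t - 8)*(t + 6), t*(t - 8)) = t - 8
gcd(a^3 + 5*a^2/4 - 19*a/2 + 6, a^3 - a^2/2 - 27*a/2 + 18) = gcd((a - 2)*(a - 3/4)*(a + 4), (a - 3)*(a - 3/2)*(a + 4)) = a + 4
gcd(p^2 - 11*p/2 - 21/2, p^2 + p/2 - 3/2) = p + 3/2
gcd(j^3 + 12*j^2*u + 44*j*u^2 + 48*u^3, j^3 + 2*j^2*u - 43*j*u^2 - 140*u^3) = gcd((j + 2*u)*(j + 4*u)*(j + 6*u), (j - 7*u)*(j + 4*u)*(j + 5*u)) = j + 4*u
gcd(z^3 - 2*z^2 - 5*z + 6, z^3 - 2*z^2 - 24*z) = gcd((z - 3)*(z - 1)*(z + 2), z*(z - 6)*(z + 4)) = 1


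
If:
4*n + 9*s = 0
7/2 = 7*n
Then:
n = 1/2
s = -2/9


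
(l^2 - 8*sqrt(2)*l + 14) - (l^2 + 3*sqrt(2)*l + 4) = -11*sqrt(2)*l + 10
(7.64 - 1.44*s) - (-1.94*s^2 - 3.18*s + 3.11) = 1.94*s^2 + 1.74*s + 4.53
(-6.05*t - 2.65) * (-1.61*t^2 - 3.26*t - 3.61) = 9.7405*t^3 + 23.9895*t^2 + 30.4795*t + 9.5665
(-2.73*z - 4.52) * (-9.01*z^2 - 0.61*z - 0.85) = 24.5973*z^3 + 42.3905*z^2 + 5.0777*z + 3.842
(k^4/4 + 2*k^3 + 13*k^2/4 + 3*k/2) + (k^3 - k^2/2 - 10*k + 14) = k^4/4 + 3*k^3 + 11*k^2/4 - 17*k/2 + 14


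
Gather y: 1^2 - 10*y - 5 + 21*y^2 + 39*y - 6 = 21*y^2 + 29*y - 10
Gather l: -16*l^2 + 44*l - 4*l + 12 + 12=-16*l^2 + 40*l + 24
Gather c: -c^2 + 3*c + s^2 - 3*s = -c^2 + 3*c + s^2 - 3*s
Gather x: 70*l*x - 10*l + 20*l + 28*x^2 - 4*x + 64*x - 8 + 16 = 10*l + 28*x^2 + x*(70*l + 60) + 8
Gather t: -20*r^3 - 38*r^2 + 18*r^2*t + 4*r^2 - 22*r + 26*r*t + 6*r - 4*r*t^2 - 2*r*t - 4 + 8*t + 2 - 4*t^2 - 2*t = -20*r^3 - 34*r^2 - 16*r + t^2*(-4*r - 4) + t*(18*r^2 + 24*r + 6) - 2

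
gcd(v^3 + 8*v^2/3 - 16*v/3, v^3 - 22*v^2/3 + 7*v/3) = v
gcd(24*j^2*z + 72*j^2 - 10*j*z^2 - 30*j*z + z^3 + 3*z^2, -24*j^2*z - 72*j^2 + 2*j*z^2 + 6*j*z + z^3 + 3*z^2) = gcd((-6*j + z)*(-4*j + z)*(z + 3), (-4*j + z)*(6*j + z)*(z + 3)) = -4*j*z - 12*j + z^2 + 3*z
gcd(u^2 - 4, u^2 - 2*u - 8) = u + 2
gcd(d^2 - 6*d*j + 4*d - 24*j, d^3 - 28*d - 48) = d + 4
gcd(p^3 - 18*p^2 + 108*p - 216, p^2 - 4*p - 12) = p - 6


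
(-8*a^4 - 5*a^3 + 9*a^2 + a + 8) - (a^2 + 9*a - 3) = -8*a^4 - 5*a^3 + 8*a^2 - 8*a + 11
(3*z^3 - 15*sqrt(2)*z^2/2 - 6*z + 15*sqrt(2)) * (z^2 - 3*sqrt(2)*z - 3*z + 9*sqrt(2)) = 3*z^5 - 33*sqrt(2)*z^4/2 - 9*z^4 + 39*z^3 + 99*sqrt(2)*z^3/2 - 117*z^2 + 33*sqrt(2)*z^2 - 99*sqrt(2)*z - 90*z + 270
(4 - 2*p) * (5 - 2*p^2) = 4*p^3 - 8*p^2 - 10*p + 20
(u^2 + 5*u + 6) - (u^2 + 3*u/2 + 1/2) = 7*u/2 + 11/2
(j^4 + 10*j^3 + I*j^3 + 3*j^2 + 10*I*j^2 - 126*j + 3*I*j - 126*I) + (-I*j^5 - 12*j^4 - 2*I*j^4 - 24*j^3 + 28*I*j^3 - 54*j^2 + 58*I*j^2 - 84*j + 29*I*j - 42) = -I*j^5 - 11*j^4 - 2*I*j^4 - 14*j^3 + 29*I*j^3 - 51*j^2 + 68*I*j^2 - 210*j + 32*I*j - 42 - 126*I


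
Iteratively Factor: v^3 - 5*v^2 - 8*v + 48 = (v - 4)*(v^2 - v - 12) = (v - 4)*(v + 3)*(v - 4)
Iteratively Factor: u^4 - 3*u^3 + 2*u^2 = (u)*(u^3 - 3*u^2 + 2*u) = u^2*(u^2 - 3*u + 2) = u^2*(u - 1)*(u - 2)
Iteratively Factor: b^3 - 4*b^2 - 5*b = (b + 1)*(b^2 - 5*b) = b*(b + 1)*(b - 5)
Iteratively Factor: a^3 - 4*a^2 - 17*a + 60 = (a - 5)*(a^2 + a - 12) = (a - 5)*(a + 4)*(a - 3)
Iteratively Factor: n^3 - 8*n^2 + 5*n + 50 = (n + 2)*(n^2 - 10*n + 25) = (n - 5)*(n + 2)*(n - 5)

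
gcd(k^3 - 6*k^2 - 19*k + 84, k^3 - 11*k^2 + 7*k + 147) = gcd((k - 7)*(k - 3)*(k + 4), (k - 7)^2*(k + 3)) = k - 7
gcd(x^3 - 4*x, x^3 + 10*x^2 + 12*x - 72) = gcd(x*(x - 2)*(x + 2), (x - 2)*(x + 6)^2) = x - 2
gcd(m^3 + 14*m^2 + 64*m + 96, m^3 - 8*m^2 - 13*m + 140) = m + 4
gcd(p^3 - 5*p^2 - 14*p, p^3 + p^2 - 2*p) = p^2 + 2*p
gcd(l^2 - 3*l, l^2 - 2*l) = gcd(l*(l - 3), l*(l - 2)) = l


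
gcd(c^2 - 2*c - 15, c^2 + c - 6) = c + 3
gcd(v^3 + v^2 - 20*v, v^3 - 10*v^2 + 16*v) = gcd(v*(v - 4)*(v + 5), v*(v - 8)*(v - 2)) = v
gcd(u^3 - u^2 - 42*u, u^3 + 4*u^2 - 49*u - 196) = u - 7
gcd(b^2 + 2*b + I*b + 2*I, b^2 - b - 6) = b + 2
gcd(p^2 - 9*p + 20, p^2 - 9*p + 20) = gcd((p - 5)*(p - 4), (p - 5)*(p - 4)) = p^2 - 9*p + 20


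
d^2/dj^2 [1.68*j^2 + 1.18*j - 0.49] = 3.36000000000000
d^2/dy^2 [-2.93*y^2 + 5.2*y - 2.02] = -5.86000000000000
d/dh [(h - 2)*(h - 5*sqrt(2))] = 2*h - 5*sqrt(2) - 2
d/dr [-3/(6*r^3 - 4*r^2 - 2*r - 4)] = 3*(9*r^2 - 4*r - 1)/(2*(-3*r^3 + 2*r^2 + r + 2)^2)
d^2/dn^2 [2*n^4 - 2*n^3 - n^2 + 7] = 24*n^2 - 12*n - 2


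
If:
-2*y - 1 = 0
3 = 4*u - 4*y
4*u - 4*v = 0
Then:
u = 1/4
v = 1/4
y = -1/2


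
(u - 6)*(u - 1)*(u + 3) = u^3 - 4*u^2 - 15*u + 18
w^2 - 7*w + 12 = (w - 4)*(w - 3)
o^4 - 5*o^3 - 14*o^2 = o^2*(o - 7)*(o + 2)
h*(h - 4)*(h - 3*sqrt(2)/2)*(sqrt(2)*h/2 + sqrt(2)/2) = sqrt(2)*h^4/2 - 3*sqrt(2)*h^3/2 - 3*h^3/2 - 2*sqrt(2)*h^2 + 9*h^2/2 + 6*h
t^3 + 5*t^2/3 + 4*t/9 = t*(t + 1/3)*(t + 4/3)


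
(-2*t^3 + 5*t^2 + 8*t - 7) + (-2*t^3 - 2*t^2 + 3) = -4*t^3 + 3*t^2 + 8*t - 4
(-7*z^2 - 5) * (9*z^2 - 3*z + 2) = -63*z^4 + 21*z^3 - 59*z^2 + 15*z - 10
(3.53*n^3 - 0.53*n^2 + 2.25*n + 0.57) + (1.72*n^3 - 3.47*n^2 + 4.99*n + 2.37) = 5.25*n^3 - 4.0*n^2 + 7.24*n + 2.94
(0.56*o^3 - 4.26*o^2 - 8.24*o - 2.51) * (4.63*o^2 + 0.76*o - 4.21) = 2.5928*o^5 - 19.2982*o^4 - 43.7464*o^3 + 0.0509000000000022*o^2 + 32.7828*o + 10.5671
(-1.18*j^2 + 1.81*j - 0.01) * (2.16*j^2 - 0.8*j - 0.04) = -2.5488*j^4 + 4.8536*j^3 - 1.4224*j^2 - 0.0644*j + 0.0004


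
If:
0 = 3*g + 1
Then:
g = -1/3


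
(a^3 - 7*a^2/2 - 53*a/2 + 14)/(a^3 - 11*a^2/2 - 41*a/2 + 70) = (2*a - 1)/(2*a - 5)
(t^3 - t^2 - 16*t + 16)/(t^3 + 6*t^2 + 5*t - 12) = (t - 4)/(t + 3)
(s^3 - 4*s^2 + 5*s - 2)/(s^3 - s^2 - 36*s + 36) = (s^2 - 3*s + 2)/(s^2 - 36)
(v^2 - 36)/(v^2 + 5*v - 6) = (v - 6)/(v - 1)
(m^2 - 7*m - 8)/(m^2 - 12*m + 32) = (m + 1)/(m - 4)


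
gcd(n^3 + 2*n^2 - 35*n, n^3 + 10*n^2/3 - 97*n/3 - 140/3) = n^2 + 2*n - 35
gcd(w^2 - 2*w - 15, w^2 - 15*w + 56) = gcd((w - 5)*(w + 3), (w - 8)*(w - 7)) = 1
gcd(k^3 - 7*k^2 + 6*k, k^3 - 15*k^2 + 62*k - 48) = k^2 - 7*k + 6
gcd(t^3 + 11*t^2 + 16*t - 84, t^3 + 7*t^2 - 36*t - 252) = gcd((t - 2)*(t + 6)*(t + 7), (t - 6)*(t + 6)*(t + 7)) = t^2 + 13*t + 42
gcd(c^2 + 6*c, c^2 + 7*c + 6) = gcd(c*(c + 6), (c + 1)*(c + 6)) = c + 6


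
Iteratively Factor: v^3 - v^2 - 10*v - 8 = (v - 4)*(v^2 + 3*v + 2) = (v - 4)*(v + 1)*(v + 2)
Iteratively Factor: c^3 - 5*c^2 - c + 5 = (c - 1)*(c^2 - 4*c - 5) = (c - 1)*(c + 1)*(c - 5)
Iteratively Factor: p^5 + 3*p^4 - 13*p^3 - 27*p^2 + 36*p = (p)*(p^4 + 3*p^3 - 13*p^2 - 27*p + 36) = p*(p - 1)*(p^3 + 4*p^2 - 9*p - 36) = p*(p - 1)*(p + 4)*(p^2 - 9) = p*(p - 1)*(p + 3)*(p + 4)*(p - 3)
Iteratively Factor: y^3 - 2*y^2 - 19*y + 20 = (y - 1)*(y^2 - y - 20) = (y - 1)*(y + 4)*(y - 5)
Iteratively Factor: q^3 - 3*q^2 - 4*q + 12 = (q - 3)*(q^2 - 4) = (q - 3)*(q - 2)*(q + 2)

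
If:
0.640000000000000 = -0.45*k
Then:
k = -1.42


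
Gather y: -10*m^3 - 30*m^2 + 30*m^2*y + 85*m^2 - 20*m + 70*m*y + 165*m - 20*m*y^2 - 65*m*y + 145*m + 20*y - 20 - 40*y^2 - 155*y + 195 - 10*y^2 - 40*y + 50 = -10*m^3 + 55*m^2 + 290*m + y^2*(-20*m - 50) + y*(30*m^2 + 5*m - 175) + 225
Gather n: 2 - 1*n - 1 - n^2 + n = 1 - n^2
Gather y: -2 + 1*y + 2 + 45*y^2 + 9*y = 45*y^2 + 10*y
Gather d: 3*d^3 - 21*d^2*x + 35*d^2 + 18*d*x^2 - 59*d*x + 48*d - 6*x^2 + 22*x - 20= 3*d^3 + d^2*(35 - 21*x) + d*(18*x^2 - 59*x + 48) - 6*x^2 + 22*x - 20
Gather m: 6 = 6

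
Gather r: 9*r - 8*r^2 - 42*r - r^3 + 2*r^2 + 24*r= -r^3 - 6*r^2 - 9*r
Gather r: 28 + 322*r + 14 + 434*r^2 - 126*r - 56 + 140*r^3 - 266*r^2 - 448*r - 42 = 140*r^3 + 168*r^2 - 252*r - 56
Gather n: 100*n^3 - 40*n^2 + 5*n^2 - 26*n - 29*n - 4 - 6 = 100*n^3 - 35*n^2 - 55*n - 10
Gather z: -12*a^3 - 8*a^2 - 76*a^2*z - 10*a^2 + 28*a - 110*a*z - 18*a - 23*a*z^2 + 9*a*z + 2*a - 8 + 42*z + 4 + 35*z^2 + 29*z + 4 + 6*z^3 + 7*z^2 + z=-12*a^3 - 18*a^2 + 12*a + 6*z^3 + z^2*(42 - 23*a) + z*(-76*a^2 - 101*a + 72)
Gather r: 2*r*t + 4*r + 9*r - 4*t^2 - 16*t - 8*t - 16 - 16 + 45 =r*(2*t + 13) - 4*t^2 - 24*t + 13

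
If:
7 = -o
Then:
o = -7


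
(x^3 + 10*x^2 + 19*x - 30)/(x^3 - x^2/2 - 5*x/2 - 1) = 2*(-x^3 - 10*x^2 - 19*x + 30)/(-2*x^3 + x^2 + 5*x + 2)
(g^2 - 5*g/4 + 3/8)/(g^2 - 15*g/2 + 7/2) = (g - 3/4)/(g - 7)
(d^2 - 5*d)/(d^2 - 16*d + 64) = d*(d - 5)/(d^2 - 16*d + 64)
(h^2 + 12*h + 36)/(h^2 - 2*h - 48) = (h + 6)/(h - 8)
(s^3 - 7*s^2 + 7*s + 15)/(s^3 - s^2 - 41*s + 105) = (s + 1)/(s + 7)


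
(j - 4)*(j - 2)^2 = j^3 - 8*j^2 + 20*j - 16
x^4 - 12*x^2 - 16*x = x*(x - 4)*(x + 2)^2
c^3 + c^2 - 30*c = c*(c - 5)*(c + 6)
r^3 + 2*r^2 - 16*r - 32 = (r - 4)*(r + 2)*(r + 4)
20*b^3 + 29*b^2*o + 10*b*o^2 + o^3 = (b + o)*(4*b + o)*(5*b + o)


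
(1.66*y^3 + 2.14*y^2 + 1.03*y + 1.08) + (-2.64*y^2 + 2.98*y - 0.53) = 1.66*y^3 - 0.5*y^2 + 4.01*y + 0.55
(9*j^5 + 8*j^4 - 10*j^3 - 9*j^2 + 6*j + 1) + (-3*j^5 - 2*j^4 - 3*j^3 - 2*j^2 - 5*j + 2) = 6*j^5 + 6*j^4 - 13*j^3 - 11*j^2 + j + 3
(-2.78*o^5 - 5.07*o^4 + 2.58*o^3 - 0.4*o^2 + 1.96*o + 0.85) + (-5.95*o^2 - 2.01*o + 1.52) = -2.78*o^5 - 5.07*o^4 + 2.58*o^3 - 6.35*o^2 - 0.0499999999999998*o + 2.37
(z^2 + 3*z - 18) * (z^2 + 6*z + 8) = z^4 + 9*z^3 + 8*z^2 - 84*z - 144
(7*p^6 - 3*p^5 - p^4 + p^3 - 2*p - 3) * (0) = 0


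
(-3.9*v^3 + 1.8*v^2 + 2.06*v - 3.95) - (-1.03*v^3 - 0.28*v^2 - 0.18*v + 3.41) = -2.87*v^3 + 2.08*v^2 + 2.24*v - 7.36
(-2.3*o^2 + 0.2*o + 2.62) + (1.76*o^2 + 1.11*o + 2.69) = -0.54*o^2 + 1.31*o + 5.31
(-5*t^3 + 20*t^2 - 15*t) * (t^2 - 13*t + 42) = -5*t^5 + 85*t^4 - 485*t^3 + 1035*t^2 - 630*t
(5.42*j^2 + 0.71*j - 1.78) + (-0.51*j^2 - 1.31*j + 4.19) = 4.91*j^2 - 0.6*j + 2.41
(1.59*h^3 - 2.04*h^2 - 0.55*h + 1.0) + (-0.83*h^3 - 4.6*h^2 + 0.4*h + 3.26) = 0.76*h^3 - 6.64*h^2 - 0.15*h + 4.26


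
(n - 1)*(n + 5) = n^2 + 4*n - 5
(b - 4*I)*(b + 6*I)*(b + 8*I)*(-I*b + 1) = -I*b^4 + 11*b^3 + 2*I*b^2 + 200*b + 192*I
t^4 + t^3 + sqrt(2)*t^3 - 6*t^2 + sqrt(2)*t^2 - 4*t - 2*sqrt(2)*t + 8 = (t - 1)*(t + 2)*(t - sqrt(2))*(t + 2*sqrt(2))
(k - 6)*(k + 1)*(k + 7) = k^3 + 2*k^2 - 41*k - 42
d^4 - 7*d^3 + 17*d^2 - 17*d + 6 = (d - 3)*(d - 2)*(d - 1)^2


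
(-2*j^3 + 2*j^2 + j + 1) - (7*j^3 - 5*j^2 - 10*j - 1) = -9*j^3 + 7*j^2 + 11*j + 2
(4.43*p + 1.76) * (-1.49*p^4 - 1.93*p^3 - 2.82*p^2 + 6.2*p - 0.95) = -6.6007*p^5 - 11.1723*p^4 - 15.8894*p^3 + 22.5028*p^2 + 6.7035*p - 1.672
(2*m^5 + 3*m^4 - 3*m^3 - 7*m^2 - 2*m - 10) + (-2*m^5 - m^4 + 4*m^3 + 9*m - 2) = 2*m^4 + m^3 - 7*m^2 + 7*m - 12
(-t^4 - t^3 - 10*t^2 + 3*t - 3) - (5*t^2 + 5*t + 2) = -t^4 - t^3 - 15*t^2 - 2*t - 5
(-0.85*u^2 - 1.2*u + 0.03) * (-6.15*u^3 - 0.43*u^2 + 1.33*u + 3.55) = 5.2275*u^5 + 7.7455*u^4 - 0.799*u^3 - 4.6264*u^2 - 4.2201*u + 0.1065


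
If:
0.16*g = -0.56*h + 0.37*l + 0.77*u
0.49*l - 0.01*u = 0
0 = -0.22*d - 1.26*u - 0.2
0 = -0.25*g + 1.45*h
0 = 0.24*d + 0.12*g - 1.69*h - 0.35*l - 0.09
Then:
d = 0.02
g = -0.49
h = -0.08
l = -0.00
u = -0.16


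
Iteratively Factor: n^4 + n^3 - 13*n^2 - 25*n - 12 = (n + 1)*(n^3 - 13*n - 12) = (n + 1)*(n + 3)*(n^2 - 3*n - 4) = (n - 4)*(n + 1)*(n + 3)*(n + 1)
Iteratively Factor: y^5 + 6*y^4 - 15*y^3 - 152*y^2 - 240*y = (y)*(y^4 + 6*y^3 - 15*y^2 - 152*y - 240) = y*(y + 4)*(y^3 + 2*y^2 - 23*y - 60) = y*(y + 4)^2*(y^2 - 2*y - 15) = y*(y - 5)*(y + 4)^2*(y + 3)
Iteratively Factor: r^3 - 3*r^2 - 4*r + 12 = (r + 2)*(r^2 - 5*r + 6) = (r - 2)*(r + 2)*(r - 3)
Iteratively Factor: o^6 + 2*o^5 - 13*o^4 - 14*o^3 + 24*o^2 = (o + 4)*(o^5 - 2*o^4 - 5*o^3 + 6*o^2) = (o - 1)*(o + 4)*(o^4 - o^3 - 6*o^2) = (o - 1)*(o + 2)*(o + 4)*(o^3 - 3*o^2) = o*(o - 1)*(o + 2)*(o + 4)*(o^2 - 3*o) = o*(o - 3)*(o - 1)*(o + 2)*(o + 4)*(o)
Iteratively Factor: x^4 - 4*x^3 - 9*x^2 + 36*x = (x)*(x^3 - 4*x^2 - 9*x + 36) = x*(x - 3)*(x^2 - x - 12) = x*(x - 4)*(x - 3)*(x + 3)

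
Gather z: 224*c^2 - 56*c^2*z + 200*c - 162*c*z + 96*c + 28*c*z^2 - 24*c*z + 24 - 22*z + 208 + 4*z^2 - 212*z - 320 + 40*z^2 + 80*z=224*c^2 + 296*c + z^2*(28*c + 44) + z*(-56*c^2 - 186*c - 154) - 88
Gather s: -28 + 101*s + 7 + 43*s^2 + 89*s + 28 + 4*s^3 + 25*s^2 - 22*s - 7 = 4*s^3 + 68*s^2 + 168*s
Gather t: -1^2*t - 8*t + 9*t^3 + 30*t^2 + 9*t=9*t^3 + 30*t^2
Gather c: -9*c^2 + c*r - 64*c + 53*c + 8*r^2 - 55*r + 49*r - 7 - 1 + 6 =-9*c^2 + c*(r - 11) + 8*r^2 - 6*r - 2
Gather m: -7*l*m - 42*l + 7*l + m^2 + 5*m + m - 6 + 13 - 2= -35*l + m^2 + m*(6 - 7*l) + 5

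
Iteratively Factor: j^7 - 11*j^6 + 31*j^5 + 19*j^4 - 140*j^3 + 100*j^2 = (j + 2)*(j^6 - 13*j^5 + 57*j^4 - 95*j^3 + 50*j^2) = (j - 5)*(j + 2)*(j^5 - 8*j^4 + 17*j^3 - 10*j^2) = j*(j - 5)*(j + 2)*(j^4 - 8*j^3 + 17*j^2 - 10*j) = j*(j - 5)*(j - 1)*(j + 2)*(j^3 - 7*j^2 + 10*j) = j*(j - 5)*(j - 2)*(j - 1)*(j + 2)*(j^2 - 5*j) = j*(j - 5)^2*(j - 2)*(j - 1)*(j + 2)*(j)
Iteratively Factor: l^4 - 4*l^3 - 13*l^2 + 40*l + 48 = (l - 4)*(l^3 - 13*l - 12) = (l - 4)*(l + 1)*(l^2 - l - 12) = (l - 4)^2*(l + 1)*(l + 3)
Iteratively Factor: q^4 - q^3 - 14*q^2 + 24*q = (q - 3)*(q^3 + 2*q^2 - 8*q) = q*(q - 3)*(q^2 + 2*q - 8) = q*(q - 3)*(q - 2)*(q + 4)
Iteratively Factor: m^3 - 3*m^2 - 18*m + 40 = (m + 4)*(m^2 - 7*m + 10) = (m - 2)*(m + 4)*(m - 5)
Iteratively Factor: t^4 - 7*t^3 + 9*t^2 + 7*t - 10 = (t - 5)*(t^3 - 2*t^2 - t + 2) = (t - 5)*(t - 1)*(t^2 - t - 2) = (t - 5)*(t - 2)*(t - 1)*(t + 1)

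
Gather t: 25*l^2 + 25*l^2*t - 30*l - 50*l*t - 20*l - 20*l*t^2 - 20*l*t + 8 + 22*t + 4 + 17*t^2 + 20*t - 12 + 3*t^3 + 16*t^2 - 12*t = 25*l^2 - 50*l + 3*t^3 + t^2*(33 - 20*l) + t*(25*l^2 - 70*l + 30)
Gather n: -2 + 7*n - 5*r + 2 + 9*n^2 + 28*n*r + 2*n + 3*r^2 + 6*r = 9*n^2 + n*(28*r + 9) + 3*r^2 + r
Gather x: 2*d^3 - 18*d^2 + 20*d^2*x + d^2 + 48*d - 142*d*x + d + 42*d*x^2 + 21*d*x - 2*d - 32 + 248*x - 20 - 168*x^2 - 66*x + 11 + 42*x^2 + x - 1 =2*d^3 - 17*d^2 + 47*d + x^2*(42*d - 126) + x*(20*d^2 - 121*d + 183) - 42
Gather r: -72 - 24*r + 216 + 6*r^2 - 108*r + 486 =6*r^2 - 132*r + 630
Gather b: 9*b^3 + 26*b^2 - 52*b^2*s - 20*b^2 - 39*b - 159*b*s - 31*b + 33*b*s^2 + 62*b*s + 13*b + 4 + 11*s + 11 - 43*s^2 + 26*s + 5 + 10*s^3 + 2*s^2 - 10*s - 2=9*b^3 + b^2*(6 - 52*s) + b*(33*s^2 - 97*s - 57) + 10*s^3 - 41*s^2 + 27*s + 18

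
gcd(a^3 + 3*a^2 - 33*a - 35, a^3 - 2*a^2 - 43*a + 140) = a^2 + 2*a - 35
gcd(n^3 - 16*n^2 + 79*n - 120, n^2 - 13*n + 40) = n^2 - 13*n + 40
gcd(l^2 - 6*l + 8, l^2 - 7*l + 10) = l - 2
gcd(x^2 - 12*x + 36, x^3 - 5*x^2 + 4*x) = 1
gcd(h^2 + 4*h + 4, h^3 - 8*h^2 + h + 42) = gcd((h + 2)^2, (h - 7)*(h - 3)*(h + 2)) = h + 2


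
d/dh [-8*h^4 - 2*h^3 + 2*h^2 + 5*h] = -32*h^3 - 6*h^2 + 4*h + 5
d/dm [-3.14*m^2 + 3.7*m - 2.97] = 3.7 - 6.28*m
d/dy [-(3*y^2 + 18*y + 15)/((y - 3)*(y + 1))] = 24/(y^2 - 6*y + 9)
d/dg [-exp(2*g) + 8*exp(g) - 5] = 2*(4 - exp(g))*exp(g)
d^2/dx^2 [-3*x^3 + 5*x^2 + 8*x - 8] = 10 - 18*x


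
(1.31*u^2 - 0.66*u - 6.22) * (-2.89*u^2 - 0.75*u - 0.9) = -3.7859*u^4 + 0.9249*u^3 + 17.2918*u^2 + 5.259*u + 5.598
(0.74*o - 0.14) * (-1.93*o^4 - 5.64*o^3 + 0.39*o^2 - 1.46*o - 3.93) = -1.4282*o^5 - 3.9034*o^4 + 1.0782*o^3 - 1.135*o^2 - 2.7038*o + 0.5502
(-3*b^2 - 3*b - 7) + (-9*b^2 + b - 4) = -12*b^2 - 2*b - 11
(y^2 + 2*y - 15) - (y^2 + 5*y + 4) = -3*y - 19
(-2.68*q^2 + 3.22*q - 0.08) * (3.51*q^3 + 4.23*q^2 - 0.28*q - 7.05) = -9.4068*q^5 - 0.034200000000002*q^4 + 14.0902*q^3 + 17.654*q^2 - 22.6786*q + 0.564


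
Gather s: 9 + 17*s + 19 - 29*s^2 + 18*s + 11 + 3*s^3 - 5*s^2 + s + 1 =3*s^3 - 34*s^2 + 36*s + 40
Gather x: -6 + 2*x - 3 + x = 3*x - 9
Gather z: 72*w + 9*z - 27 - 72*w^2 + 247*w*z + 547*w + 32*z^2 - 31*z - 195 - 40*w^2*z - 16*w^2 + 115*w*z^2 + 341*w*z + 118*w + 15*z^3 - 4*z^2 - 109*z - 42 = -88*w^2 + 737*w + 15*z^3 + z^2*(115*w + 28) + z*(-40*w^2 + 588*w - 131) - 264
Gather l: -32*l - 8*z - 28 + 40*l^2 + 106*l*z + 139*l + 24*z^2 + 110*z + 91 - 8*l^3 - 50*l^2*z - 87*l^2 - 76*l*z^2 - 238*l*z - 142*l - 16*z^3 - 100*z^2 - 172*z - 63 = -8*l^3 + l^2*(-50*z - 47) + l*(-76*z^2 - 132*z - 35) - 16*z^3 - 76*z^2 - 70*z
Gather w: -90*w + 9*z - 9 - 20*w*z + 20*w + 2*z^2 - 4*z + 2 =w*(-20*z - 70) + 2*z^2 + 5*z - 7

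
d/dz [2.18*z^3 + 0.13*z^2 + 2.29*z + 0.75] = 6.54*z^2 + 0.26*z + 2.29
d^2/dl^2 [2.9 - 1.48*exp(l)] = -1.48*exp(l)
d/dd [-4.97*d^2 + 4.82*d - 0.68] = 4.82 - 9.94*d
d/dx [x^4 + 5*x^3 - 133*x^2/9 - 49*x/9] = 4*x^3 + 15*x^2 - 266*x/9 - 49/9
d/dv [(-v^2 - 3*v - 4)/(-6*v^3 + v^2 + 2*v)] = (-6*v^4 - 36*v^3 - 71*v^2 + 8*v + 8)/(v^2*(36*v^4 - 12*v^3 - 23*v^2 + 4*v + 4))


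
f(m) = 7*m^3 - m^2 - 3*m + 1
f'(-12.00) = 3045.00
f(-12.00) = -12203.00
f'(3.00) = 180.00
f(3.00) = 172.00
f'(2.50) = 123.25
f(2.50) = 96.62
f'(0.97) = 14.82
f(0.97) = 3.54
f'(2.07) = 82.84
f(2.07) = 52.59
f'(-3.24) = 223.93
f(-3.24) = -237.86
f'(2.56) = 129.51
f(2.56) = 104.21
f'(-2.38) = 120.71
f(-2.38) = -91.89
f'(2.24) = 97.89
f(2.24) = 67.94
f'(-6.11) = 793.19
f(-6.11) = -1614.70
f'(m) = 21*m^2 - 2*m - 3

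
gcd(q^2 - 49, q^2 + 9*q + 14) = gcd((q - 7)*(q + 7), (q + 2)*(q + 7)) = q + 7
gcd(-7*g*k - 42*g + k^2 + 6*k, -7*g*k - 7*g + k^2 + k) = 7*g - k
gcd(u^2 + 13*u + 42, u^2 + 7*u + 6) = u + 6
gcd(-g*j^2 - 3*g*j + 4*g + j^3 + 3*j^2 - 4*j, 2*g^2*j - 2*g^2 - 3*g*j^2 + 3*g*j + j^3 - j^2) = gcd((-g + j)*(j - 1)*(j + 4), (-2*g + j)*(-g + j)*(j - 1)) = g*j - g - j^2 + j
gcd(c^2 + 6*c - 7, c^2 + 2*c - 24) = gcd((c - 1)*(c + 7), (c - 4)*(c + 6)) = 1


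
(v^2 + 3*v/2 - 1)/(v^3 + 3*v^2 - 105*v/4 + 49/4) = 2*(v + 2)/(2*v^2 + 7*v - 49)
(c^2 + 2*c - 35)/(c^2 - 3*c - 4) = (-c^2 - 2*c + 35)/(-c^2 + 3*c + 4)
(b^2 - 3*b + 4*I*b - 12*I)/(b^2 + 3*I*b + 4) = (b - 3)/(b - I)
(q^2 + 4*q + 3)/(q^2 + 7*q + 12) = (q + 1)/(q + 4)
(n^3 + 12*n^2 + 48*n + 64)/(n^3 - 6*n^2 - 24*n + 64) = (n^2 + 8*n + 16)/(n^2 - 10*n + 16)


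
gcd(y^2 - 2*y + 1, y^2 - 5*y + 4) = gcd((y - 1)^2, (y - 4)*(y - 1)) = y - 1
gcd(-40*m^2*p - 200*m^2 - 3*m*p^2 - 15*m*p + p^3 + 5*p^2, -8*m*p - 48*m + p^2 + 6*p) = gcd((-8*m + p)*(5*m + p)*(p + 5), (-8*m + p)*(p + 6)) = -8*m + p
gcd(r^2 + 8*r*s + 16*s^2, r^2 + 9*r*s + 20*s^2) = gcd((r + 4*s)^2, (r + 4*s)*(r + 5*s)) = r + 4*s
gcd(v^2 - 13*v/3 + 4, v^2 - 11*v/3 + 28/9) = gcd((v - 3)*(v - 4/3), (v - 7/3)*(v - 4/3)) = v - 4/3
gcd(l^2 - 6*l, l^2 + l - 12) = 1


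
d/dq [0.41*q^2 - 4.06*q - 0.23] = 0.82*q - 4.06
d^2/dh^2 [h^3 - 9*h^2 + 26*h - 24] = 6*h - 18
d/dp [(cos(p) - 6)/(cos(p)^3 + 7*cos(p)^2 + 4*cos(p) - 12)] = (-165*cos(p) - 11*cos(2*p) + cos(3*p) - 35)*sin(p)/(2*(cos(p)^3 + 7*cos(p)^2 + 4*cos(p) - 12)^2)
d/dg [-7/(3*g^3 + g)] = 7*(9*g^2 + 1)/(g^2*(3*g^2 + 1)^2)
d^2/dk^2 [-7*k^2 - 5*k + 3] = -14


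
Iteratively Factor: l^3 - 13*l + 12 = (l - 3)*(l^2 + 3*l - 4) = (l - 3)*(l - 1)*(l + 4)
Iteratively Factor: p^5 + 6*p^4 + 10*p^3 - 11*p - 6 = (p + 2)*(p^4 + 4*p^3 + 2*p^2 - 4*p - 3) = (p + 1)*(p + 2)*(p^3 + 3*p^2 - p - 3) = (p + 1)*(p + 2)*(p + 3)*(p^2 - 1) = (p + 1)^2*(p + 2)*(p + 3)*(p - 1)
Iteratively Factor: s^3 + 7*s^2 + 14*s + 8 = (s + 2)*(s^2 + 5*s + 4) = (s + 1)*(s + 2)*(s + 4)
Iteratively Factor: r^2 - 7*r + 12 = (r - 3)*(r - 4)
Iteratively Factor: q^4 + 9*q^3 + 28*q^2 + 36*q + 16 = (q + 2)*(q^3 + 7*q^2 + 14*q + 8) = (q + 2)*(q + 4)*(q^2 + 3*q + 2) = (q + 2)^2*(q + 4)*(q + 1)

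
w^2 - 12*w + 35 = (w - 7)*(w - 5)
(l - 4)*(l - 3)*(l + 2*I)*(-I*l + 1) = -I*l^4 + 3*l^3 + 7*I*l^3 - 21*l^2 - 10*I*l^2 + 36*l - 14*I*l + 24*I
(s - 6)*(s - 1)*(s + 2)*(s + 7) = s^4 + 2*s^3 - 43*s^2 - 44*s + 84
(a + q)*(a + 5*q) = a^2 + 6*a*q + 5*q^2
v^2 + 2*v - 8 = (v - 2)*(v + 4)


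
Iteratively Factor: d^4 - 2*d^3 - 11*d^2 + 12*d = (d - 4)*(d^3 + 2*d^2 - 3*d) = d*(d - 4)*(d^2 + 2*d - 3) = d*(d - 4)*(d - 1)*(d + 3)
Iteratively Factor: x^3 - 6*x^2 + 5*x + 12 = (x + 1)*(x^2 - 7*x + 12) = (x - 3)*(x + 1)*(x - 4)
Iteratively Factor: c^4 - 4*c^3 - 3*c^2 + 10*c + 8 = (c + 1)*(c^3 - 5*c^2 + 2*c + 8) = (c - 4)*(c + 1)*(c^2 - c - 2) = (c - 4)*(c + 1)^2*(c - 2)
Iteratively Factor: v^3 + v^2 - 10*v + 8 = (v - 1)*(v^2 + 2*v - 8) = (v - 1)*(v + 4)*(v - 2)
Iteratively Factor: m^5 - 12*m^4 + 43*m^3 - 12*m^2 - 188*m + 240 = (m - 5)*(m^4 - 7*m^3 + 8*m^2 + 28*m - 48) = (m - 5)*(m - 4)*(m^3 - 3*m^2 - 4*m + 12) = (m - 5)*(m - 4)*(m - 3)*(m^2 - 4) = (m - 5)*(m - 4)*(m - 3)*(m + 2)*(m - 2)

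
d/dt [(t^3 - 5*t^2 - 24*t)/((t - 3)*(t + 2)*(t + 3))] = (7*t^2 - 12*t + 48)/(t^4 - 2*t^3 - 11*t^2 + 12*t + 36)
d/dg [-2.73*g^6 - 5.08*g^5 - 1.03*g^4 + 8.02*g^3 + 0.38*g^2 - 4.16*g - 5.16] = -16.38*g^5 - 25.4*g^4 - 4.12*g^3 + 24.06*g^2 + 0.76*g - 4.16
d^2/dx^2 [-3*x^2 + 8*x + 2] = -6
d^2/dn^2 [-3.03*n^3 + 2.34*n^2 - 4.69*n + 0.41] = 4.68 - 18.18*n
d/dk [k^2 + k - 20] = 2*k + 1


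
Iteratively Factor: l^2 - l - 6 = (l + 2)*(l - 3)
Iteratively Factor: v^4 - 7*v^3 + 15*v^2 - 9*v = (v)*(v^3 - 7*v^2 + 15*v - 9) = v*(v - 3)*(v^2 - 4*v + 3) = v*(v - 3)*(v - 1)*(v - 3)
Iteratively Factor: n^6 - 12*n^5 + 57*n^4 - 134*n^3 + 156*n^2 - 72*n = (n)*(n^5 - 12*n^4 + 57*n^3 - 134*n^2 + 156*n - 72) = n*(n - 2)*(n^4 - 10*n^3 + 37*n^2 - 60*n + 36) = n*(n - 3)*(n - 2)*(n^3 - 7*n^2 + 16*n - 12) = n*(n - 3)*(n - 2)^2*(n^2 - 5*n + 6) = n*(n - 3)*(n - 2)^3*(n - 3)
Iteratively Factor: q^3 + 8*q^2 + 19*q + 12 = (q + 4)*(q^2 + 4*q + 3) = (q + 1)*(q + 4)*(q + 3)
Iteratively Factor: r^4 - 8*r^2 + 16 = (r - 2)*(r^3 + 2*r^2 - 4*r - 8) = (r - 2)*(r + 2)*(r^2 - 4) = (r - 2)^2*(r + 2)*(r + 2)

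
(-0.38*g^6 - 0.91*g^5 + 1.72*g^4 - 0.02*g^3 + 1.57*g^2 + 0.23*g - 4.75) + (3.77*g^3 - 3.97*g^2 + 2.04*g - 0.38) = -0.38*g^6 - 0.91*g^5 + 1.72*g^4 + 3.75*g^3 - 2.4*g^2 + 2.27*g - 5.13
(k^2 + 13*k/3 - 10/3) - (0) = k^2 + 13*k/3 - 10/3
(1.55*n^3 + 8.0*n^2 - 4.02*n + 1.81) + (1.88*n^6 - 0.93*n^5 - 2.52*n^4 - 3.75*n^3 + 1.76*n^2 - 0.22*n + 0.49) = 1.88*n^6 - 0.93*n^5 - 2.52*n^4 - 2.2*n^3 + 9.76*n^2 - 4.24*n + 2.3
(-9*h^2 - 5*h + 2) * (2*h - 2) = -18*h^3 + 8*h^2 + 14*h - 4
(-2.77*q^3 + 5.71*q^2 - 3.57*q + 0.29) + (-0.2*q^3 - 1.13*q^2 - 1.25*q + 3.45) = -2.97*q^3 + 4.58*q^2 - 4.82*q + 3.74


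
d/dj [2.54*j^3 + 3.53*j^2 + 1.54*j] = 7.62*j^2 + 7.06*j + 1.54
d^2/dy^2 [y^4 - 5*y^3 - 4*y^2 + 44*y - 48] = 12*y^2 - 30*y - 8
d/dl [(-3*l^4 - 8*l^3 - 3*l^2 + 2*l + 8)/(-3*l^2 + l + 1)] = (18*l^5 + 15*l^4 - 28*l^3 - 21*l^2 + 42*l - 6)/(9*l^4 - 6*l^3 - 5*l^2 + 2*l + 1)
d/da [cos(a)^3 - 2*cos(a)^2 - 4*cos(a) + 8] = (-3*cos(a)^2 + 4*cos(a) + 4)*sin(a)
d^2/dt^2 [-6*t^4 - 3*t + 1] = -72*t^2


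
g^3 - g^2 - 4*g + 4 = (g - 2)*(g - 1)*(g + 2)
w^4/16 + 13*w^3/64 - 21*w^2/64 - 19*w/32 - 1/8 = (w/4 + 1/4)*(w/4 + 1)*(w - 2)*(w + 1/4)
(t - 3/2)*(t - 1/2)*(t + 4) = t^3 + 2*t^2 - 29*t/4 + 3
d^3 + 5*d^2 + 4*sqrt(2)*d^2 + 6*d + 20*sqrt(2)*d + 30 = (d + 5)*(d + sqrt(2))*(d + 3*sqrt(2))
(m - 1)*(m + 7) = m^2 + 6*m - 7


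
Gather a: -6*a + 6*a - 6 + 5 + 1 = 0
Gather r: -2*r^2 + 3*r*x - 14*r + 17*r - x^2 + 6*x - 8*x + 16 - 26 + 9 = -2*r^2 + r*(3*x + 3) - x^2 - 2*x - 1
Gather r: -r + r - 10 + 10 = 0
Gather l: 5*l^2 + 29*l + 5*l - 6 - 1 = 5*l^2 + 34*l - 7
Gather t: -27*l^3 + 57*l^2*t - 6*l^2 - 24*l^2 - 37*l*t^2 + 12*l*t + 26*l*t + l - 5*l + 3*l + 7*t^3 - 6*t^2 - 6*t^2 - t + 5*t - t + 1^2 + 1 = -27*l^3 - 30*l^2 - l + 7*t^3 + t^2*(-37*l - 12) + t*(57*l^2 + 38*l + 3) + 2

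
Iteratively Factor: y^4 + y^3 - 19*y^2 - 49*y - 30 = (y + 2)*(y^3 - y^2 - 17*y - 15) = (y + 1)*(y + 2)*(y^2 - 2*y - 15) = (y - 5)*(y + 1)*(y + 2)*(y + 3)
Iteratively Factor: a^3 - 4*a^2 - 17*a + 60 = (a - 5)*(a^2 + a - 12) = (a - 5)*(a + 4)*(a - 3)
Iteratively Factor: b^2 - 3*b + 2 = (b - 2)*(b - 1)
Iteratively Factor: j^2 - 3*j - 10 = (j + 2)*(j - 5)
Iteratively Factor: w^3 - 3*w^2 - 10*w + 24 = (w - 4)*(w^2 + w - 6) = (w - 4)*(w + 3)*(w - 2)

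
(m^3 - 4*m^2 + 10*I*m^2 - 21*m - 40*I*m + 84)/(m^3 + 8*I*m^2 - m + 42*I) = (m - 4)/(m - 2*I)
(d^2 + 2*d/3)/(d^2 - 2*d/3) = (3*d + 2)/(3*d - 2)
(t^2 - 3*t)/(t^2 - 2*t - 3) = t/(t + 1)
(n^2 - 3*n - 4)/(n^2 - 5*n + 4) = (n + 1)/(n - 1)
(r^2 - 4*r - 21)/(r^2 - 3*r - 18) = (r - 7)/(r - 6)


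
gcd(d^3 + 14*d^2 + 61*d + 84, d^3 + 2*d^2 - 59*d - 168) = d^2 + 10*d + 21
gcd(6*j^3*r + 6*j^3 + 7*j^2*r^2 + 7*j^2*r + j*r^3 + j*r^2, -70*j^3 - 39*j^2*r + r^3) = 1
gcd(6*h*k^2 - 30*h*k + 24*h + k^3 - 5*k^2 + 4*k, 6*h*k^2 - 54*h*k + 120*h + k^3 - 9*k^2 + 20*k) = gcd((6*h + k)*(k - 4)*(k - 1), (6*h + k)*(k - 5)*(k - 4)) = 6*h*k - 24*h + k^2 - 4*k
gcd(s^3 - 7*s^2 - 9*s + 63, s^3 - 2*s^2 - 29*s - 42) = s^2 - 4*s - 21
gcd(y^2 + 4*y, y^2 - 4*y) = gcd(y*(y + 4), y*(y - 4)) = y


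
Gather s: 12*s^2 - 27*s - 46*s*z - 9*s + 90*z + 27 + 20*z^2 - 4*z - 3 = 12*s^2 + s*(-46*z - 36) + 20*z^2 + 86*z + 24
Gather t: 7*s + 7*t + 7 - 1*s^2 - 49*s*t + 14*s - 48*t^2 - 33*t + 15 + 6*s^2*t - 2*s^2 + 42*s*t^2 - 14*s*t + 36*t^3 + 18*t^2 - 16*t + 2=-3*s^2 + 21*s + 36*t^3 + t^2*(42*s - 30) + t*(6*s^2 - 63*s - 42) + 24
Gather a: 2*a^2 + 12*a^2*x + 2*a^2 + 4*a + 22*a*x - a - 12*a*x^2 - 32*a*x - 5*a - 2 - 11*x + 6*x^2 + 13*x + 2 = a^2*(12*x + 4) + a*(-12*x^2 - 10*x - 2) + 6*x^2 + 2*x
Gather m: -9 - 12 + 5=-16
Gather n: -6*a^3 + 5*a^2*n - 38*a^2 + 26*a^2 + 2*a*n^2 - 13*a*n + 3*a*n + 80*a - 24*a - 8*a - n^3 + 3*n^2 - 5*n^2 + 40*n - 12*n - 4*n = -6*a^3 - 12*a^2 + 48*a - n^3 + n^2*(2*a - 2) + n*(5*a^2 - 10*a + 24)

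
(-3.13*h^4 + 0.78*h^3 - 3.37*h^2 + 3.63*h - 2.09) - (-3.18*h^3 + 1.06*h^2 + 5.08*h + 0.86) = -3.13*h^4 + 3.96*h^3 - 4.43*h^2 - 1.45*h - 2.95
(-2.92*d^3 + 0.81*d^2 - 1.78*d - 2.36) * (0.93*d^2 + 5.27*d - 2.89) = -2.7156*d^5 - 14.6351*d^4 + 11.0521*d^3 - 13.9163*d^2 - 7.293*d + 6.8204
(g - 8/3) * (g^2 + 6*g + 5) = g^3 + 10*g^2/3 - 11*g - 40/3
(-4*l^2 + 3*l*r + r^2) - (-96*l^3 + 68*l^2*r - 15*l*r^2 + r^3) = 96*l^3 - 68*l^2*r - 4*l^2 + 15*l*r^2 + 3*l*r - r^3 + r^2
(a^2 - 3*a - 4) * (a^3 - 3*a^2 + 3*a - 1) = a^5 - 6*a^4 + 8*a^3 + 2*a^2 - 9*a + 4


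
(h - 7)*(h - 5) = h^2 - 12*h + 35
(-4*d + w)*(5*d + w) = -20*d^2 + d*w + w^2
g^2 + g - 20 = (g - 4)*(g + 5)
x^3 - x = x*(x - 1)*(x + 1)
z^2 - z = z*(z - 1)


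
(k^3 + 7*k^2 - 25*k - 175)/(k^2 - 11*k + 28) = (k^3 + 7*k^2 - 25*k - 175)/(k^2 - 11*k + 28)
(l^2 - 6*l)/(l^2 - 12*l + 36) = l/(l - 6)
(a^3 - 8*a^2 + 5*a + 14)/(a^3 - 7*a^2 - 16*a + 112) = (a^2 - a - 2)/(a^2 - 16)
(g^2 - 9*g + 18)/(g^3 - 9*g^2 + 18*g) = 1/g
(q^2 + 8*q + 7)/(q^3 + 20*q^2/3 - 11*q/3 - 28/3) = 3/(3*q - 4)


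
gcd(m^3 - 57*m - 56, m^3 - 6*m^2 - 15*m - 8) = m^2 - 7*m - 8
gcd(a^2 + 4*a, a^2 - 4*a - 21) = 1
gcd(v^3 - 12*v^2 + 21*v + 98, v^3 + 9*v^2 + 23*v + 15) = 1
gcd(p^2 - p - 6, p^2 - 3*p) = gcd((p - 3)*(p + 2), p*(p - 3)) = p - 3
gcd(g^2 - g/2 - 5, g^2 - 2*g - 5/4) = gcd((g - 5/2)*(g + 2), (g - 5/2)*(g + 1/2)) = g - 5/2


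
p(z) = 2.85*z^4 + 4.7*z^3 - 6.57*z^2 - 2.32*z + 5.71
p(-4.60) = 695.96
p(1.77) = 35.06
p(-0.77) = 2.46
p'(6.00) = 2888.84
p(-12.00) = 50063.47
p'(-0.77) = 10.95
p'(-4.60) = -753.15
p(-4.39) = 550.17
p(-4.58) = 681.01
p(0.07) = 5.52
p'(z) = 11.4*z^3 + 14.1*z^2 - 13.14*z - 2.32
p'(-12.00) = -17513.44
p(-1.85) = -8.86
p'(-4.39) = -637.39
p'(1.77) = 81.81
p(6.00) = 4464.07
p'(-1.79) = 1.00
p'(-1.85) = -1.93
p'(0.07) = -3.17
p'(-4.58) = -741.59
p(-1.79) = -8.89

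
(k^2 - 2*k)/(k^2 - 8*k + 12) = k/(k - 6)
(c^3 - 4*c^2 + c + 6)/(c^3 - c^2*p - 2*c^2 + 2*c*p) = (-c^2 + 2*c + 3)/(c*(-c + p))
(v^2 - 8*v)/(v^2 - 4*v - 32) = v/(v + 4)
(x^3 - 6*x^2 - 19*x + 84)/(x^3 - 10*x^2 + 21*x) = (x + 4)/x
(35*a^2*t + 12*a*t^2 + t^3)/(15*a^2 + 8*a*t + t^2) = t*(7*a + t)/(3*a + t)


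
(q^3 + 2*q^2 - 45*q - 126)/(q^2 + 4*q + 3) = (q^2 - q - 42)/(q + 1)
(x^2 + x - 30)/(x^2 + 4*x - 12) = (x - 5)/(x - 2)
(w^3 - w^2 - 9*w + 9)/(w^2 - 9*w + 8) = (w^2 - 9)/(w - 8)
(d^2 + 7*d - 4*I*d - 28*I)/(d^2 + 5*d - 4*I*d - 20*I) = (d + 7)/(d + 5)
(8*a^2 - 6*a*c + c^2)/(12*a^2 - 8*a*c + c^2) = (4*a - c)/(6*a - c)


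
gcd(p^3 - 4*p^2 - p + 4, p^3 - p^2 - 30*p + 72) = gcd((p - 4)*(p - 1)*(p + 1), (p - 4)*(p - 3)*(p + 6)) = p - 4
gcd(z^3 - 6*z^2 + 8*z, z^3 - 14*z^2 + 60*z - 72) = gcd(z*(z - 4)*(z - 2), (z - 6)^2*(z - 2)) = z - 2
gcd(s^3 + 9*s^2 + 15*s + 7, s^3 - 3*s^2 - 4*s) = s + 1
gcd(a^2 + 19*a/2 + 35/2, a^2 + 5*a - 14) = a + 7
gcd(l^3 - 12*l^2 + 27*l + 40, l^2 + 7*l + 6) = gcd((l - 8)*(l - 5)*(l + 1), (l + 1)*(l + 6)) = l + 1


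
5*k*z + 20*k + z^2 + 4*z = (5*k + z)*(z + 4)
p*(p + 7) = p^2 + 7*p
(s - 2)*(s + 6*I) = s^2 - 2*s + 6*I*s - 12*I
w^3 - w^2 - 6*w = w*(w - 3)*(w + 2)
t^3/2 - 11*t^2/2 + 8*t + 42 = (t/2 + 1)*(t - 7)*(t - 6)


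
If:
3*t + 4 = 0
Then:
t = -4/3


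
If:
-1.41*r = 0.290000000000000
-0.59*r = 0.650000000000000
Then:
No Solution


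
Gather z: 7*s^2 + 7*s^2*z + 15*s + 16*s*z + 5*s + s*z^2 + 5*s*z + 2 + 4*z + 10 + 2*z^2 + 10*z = 7*s^2 + 20*s + z^2*(s + 2) + z*(7*s^2 + 21*s + 14) + 12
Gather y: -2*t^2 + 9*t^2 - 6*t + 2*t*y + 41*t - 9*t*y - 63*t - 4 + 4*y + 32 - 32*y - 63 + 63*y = 7*t^2 - 28*t + y*(35 - 7*t) - 35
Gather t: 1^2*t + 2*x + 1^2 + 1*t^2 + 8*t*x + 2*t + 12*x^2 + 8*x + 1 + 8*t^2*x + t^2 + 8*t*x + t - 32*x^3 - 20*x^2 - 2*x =t^2*(8*x + 2) + t*(16*x + 4) - 32*x^3 - 8*x^2 + 8*x + 2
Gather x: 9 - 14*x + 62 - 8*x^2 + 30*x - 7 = -8*x^2 + 16*x + 64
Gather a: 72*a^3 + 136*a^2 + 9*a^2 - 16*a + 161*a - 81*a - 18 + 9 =72*a^3 + 145*a^2 + 64*a - 9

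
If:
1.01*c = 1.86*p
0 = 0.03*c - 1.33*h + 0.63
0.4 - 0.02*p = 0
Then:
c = 36.83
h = 1.30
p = 20.00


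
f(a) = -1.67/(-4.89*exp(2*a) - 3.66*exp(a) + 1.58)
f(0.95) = 0.04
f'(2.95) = -0.00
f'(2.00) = -0.01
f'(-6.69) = -0.00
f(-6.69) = -1.06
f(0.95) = 0.04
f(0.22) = 0.16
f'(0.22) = -0.29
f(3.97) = 0.00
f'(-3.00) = -0.18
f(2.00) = 0.01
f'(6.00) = 0.00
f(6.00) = 0.00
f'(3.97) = -0.00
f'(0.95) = -0.08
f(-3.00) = -1.21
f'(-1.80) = -2.06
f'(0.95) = -0.08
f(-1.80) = -1.98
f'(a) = -1.67*(9.78*exp(2*a) + 3.66*exp(a))/(-4.89*exp(2*a) - 3.66*exp(a) + 1.58)^2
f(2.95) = 0.00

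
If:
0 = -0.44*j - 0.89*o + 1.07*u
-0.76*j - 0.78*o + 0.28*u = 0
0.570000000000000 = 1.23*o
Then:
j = -0.39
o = 0.46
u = 0.22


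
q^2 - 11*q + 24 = (q - 8)*(q - 3)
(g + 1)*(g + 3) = g^2 + 4*g + 3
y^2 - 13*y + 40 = (y - 8)*(y - 5)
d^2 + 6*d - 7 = (d - 1)*(d + 7)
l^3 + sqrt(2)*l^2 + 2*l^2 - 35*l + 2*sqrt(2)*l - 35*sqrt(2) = (l - 5)*(l + 7)*(l + sqrt(2))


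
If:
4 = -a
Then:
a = -4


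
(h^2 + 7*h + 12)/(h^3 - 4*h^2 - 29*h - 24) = (h + 4)/(h^2 - 7*h - 8)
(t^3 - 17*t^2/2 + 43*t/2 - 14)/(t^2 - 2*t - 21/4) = 2*(t^2 - 5*t + 4)/(2*t + 3)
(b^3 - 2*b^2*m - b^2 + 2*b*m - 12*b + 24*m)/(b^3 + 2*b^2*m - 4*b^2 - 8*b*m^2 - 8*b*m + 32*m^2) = (b + 3)/(b + 4*m)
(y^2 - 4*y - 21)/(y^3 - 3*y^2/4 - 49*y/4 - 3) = 4*(y - 7)/(4*y^2 - 15*y - 4)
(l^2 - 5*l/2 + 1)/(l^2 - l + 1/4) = 2*(l - 2)/(2*l - 1)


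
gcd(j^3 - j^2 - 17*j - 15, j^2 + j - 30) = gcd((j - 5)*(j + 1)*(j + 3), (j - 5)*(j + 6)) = j - 5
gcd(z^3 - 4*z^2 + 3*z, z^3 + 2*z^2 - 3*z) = z^2 - z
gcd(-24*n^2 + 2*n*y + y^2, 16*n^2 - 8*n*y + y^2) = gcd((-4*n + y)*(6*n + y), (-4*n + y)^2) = -4*n + y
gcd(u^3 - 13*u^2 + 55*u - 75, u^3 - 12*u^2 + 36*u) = 1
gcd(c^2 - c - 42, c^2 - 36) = c + 6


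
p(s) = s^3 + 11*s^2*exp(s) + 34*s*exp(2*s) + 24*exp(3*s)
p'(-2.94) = 27.08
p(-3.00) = -22.32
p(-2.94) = -20.66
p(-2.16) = -5.10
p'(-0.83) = -0.89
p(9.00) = 12789256945575.97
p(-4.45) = -85.60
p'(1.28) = 5086.60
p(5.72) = 698496539.14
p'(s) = 11*s^2*exp(s) + 3*s^2 + 68*s*exp(2*s) + 22*s*exp(s) + 72*exp(3*s) + 34*exp(2*s)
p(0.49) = 153.20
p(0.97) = 698.28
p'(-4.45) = 60.77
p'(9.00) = 38349898487893.61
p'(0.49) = 515.14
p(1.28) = 1746.50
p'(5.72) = 2080388705.23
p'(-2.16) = 13.04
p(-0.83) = -0.64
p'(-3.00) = 28.23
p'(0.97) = 2103.71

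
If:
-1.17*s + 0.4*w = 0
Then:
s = 0.341880341880342*w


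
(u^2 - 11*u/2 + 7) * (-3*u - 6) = -3*u^3 + 21*u^2/2 + 12*u - 42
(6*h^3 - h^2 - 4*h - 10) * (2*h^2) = 12*h^5 - 2*h^4 - 8*h^3 - 20*h^2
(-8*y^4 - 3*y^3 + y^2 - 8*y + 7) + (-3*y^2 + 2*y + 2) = -8*y^4 - 3*y^3 - 2*y^2 - 6*y + 9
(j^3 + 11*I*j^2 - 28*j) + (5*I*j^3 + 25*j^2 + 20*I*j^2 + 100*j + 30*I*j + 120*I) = j^3 + 5*I*j^3 + 25*j^2 + 31*I*j^2 + 72*j + 30*I*j + 120*I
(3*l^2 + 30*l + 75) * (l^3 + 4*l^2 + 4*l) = 3*l^5 + 42*l^4 + 207*l^3 + 420*l^2 + 300*l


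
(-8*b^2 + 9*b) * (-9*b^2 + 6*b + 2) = 72*b^4 - 129*b^3 + 38*b^2 + 18*b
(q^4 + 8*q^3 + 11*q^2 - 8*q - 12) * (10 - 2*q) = -2*q^5 - 6*q^4 + 58*q^3 + 126*q^2 - 56*q - 120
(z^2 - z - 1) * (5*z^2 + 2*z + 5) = 5*z^4 - 3*z^3 - 2*z^2 - 7*z - 5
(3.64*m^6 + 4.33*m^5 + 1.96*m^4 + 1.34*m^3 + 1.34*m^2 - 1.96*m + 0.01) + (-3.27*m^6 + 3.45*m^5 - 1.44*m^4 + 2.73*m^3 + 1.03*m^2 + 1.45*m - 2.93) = 0.37*m^6 + 7.78*m^5 + 0.52*m^4 + 4.07*m^3 + 2.37*m^2 - 0.51*m - 2.92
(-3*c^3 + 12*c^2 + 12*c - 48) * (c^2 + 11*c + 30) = -3*c^5 - 21*c^4 + 54*c^3 + 444*c^2 - 168*c - 1440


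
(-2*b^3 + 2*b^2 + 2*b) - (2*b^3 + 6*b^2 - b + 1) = -4*b^3 - 4*b^2 + 3*b - 1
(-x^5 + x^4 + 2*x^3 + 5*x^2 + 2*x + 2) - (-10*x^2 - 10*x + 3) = -x^5 + x^4 + 2*x^3 + 15*x^2 + 12*x - 1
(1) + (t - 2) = t - 1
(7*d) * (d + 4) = 7*d^2 + 28*d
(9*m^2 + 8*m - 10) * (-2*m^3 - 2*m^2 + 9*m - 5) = -18*m^5 - 34*m^4 + 85*m^3 + 47*m^2 - 130*m + 50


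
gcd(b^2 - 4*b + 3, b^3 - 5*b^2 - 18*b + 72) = b - 3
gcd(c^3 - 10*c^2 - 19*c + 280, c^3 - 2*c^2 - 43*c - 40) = c^2 - 3*c - 40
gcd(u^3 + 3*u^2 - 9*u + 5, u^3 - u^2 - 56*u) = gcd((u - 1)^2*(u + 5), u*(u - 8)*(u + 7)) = 1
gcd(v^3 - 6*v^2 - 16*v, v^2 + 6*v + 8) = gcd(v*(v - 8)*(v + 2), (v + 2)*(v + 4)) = v + 2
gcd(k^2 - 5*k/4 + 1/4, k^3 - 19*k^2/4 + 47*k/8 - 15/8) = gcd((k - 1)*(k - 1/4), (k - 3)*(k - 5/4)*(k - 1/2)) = 1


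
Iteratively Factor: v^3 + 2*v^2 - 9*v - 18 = (v + 2)*(v^2 - 9) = (v - 3)*(v + 2)*(v + 3)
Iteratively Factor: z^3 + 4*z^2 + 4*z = (z + 2)*(z^2 + 2*z) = (z + 2)^2*(z)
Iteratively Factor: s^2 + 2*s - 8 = (s - 2)*(s + 4)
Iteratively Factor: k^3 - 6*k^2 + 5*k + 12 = (k - 4)*(k^2 - 2*k - 3) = (k - 4)*(k - 3)*(k + 1)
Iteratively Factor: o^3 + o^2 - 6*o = (o - 2)*(o^2 + 3*o) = (o - 2)*(o + 3)*(o)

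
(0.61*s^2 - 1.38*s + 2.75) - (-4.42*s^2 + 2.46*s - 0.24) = 5.03*s^2 - 3.84*s + 2.99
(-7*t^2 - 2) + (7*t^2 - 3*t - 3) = -3*t - 5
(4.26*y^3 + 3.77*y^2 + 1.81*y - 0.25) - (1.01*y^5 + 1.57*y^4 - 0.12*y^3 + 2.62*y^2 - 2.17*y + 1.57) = -1.01*y^5 - 1.57*y^4 + 4.38*y^3 + 1.15*y^2 + 3.98*y - 1.82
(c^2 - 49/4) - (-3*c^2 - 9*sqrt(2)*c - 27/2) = 4*c^2 + 9*sqrt(2)*c + 5/4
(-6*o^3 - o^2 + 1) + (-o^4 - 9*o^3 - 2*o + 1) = -o^4 - 15*o^3 - o^2 - 2*o + 2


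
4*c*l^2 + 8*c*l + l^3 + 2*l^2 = l*(4*c + l)*(l + 2)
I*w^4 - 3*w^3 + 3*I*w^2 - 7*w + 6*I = (w - I)*(w + 2*I)*(w + 3*I)*(I*w + 1)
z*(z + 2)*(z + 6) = z^3 + 8*z^2 + 12*z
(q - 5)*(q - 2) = q^2 - 7*q + 10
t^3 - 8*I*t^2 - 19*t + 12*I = (t - 4*I)*(t - 3*I)*(t - I)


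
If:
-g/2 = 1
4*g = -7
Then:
No Solution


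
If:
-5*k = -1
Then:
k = 1/5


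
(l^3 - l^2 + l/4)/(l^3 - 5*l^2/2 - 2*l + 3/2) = l*(2*l - 1)/(2*(l^2 - 2*l - 3))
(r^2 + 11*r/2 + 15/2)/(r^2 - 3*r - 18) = (r + 5/2)/(r - 6)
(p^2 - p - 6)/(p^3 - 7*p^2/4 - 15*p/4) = 4*(p + 2)/(p*(4*p + 5))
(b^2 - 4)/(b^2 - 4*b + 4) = (b + 2)/(b - 2)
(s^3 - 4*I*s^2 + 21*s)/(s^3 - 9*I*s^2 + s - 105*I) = s/(s - 5*I)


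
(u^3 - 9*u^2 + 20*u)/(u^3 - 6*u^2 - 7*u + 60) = u/(u + 3)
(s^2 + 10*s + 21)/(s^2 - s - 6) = (s^2 + 10*s + 21)/(s^2 - s - 6)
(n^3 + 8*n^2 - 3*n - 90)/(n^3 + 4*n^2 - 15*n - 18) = (n + 5)/(n + 1)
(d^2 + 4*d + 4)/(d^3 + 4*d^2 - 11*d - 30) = (d + 2)/(d^2 + 2*d - 15)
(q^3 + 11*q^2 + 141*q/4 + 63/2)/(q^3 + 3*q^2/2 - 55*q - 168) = (q + 3/2)/(q - 8)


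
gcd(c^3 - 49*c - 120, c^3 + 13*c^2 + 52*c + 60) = c + 5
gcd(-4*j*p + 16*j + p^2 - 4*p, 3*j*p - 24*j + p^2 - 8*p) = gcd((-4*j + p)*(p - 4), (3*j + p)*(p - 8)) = 1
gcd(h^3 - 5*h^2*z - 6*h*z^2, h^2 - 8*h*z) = h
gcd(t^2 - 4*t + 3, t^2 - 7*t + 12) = t - 3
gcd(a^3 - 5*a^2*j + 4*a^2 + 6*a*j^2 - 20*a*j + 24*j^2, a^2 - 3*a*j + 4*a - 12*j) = a^2 - 3*a*j + 4*a - 12*j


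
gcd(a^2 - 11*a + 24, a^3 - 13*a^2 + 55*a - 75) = a - 3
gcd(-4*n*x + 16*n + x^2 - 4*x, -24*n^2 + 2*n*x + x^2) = -4*n + x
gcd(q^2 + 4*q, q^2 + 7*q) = q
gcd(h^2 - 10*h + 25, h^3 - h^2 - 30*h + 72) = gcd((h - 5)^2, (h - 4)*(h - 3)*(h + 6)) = 1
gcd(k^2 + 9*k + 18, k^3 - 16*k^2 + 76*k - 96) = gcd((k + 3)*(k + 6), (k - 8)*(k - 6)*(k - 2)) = 1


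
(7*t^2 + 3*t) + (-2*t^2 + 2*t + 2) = 5*t^2 + 5*t + 2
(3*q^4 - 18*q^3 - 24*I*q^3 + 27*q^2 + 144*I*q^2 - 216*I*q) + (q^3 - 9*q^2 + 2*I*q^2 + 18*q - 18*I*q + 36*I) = 3*q^4 - 17*q^3 - 24*I*q^3 + 18*q^2 + 146*I*q^2 + 18*q - 234*I*q + 36*I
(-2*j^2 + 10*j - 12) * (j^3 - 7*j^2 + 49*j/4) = -2*j^5 + 24*j^4 - 213*j^3/2 + 413*j^2/2 - 147*j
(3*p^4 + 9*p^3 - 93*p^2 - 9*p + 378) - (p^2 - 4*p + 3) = 3*p^4 + 9*p^3 - 94*p^2 - 5*p + 375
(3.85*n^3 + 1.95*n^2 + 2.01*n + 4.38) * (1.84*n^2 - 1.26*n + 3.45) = 7.084*n^5 - 1.263*n^4 + 14.5239*n^3 + 12.2541*n^2 + 1.4157*n + 15.111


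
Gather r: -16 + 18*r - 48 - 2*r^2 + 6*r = -2*r^2 + 24*r - 64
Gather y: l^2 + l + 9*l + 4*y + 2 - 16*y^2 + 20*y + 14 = l^2 + 10*l - 16*y^2 + 24*y + 16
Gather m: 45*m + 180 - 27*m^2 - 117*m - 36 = -27*m^2 - 72*m + 144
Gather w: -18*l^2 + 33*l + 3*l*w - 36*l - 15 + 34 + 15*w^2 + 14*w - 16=-18*l^2 - 3*l + 15*w^2 + w*(3*l + 14) + 3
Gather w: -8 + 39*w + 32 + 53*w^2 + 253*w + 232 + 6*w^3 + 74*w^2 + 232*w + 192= 6*w^3 + 127*w^2 + 524*w + 448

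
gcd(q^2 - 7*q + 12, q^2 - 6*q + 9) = q - 3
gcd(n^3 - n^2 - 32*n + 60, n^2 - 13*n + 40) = n - 5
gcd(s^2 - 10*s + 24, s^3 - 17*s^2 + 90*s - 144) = s - 6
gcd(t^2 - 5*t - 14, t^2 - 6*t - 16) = t + 2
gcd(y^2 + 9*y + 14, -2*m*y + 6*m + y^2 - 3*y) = 1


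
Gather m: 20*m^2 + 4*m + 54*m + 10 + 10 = 20*m^2 + 58*m + 20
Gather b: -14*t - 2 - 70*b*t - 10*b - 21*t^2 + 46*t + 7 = b*(-70*t - 10) - 21*t^2 + 32*t + 5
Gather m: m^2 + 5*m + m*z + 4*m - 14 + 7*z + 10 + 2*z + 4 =m^2 + m*(z + 9) + 9*z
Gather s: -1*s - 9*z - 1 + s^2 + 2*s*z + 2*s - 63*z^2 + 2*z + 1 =s^2 + s*(2*z + 1) - 63*z^2 - 7*z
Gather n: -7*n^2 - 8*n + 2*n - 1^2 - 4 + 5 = -7*n^2 - 6*n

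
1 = 1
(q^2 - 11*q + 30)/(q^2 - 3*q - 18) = (q - 5)/(q + 3)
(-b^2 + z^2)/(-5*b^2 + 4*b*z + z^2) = (b + z)/(5*b + z)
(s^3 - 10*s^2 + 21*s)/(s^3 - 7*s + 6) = s*(s^2 - 10*s + 21)/(s^3 - 7*s + 6)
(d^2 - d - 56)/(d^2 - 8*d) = (d + 7)/d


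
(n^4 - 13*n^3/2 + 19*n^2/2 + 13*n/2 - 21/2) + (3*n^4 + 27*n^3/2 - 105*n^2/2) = 4*n^4 + 7*n^3 - 43*n^2 + 13*n/2 - 21/2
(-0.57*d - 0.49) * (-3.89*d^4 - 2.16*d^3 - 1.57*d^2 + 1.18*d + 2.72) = 2.2173*d^5 + 3.1373*d^4 + 1.9533*d^3 + 0.0967000000000001*d^2 - 2.1286*d - 1.3328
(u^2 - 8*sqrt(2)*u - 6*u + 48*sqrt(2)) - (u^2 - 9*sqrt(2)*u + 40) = -6*u + sqrt(2)*u - 40 + 48*sqrt(2)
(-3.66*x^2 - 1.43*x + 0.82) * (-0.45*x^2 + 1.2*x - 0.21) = 1.647*x^4 - 3.7485*x^3 - 1.3164*x^2 + 1.2843*x - 0.1722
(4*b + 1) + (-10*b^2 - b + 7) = -10*b^2 + 3*b + 8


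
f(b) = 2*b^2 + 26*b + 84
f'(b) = 4*b + 26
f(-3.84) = 13.65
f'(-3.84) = 10.64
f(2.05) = 145.70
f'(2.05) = 34.20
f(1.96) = 142.64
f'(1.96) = 33.84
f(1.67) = 133.00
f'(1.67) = 32.68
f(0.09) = 86.36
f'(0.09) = 26.36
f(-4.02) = 11.80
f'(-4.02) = 9.92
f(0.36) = 93.62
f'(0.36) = 27.44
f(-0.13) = 80.65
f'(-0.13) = 25.48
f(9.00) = 480.00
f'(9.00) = 62.00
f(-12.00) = 60.00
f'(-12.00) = -22.00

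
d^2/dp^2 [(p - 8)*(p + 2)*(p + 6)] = 6*p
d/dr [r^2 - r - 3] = 2*r - 1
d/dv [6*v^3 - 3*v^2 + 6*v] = 18*v^2 - 6*v + 6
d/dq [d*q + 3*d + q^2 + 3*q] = d + 2*q + 3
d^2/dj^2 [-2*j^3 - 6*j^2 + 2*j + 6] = -12*j - 12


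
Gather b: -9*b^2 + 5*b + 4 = -9*b^2 + 5*b + 4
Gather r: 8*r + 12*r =20*r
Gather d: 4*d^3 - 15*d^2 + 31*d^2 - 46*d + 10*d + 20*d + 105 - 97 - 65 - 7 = 4*d^3 + 16*d^2 - 16*d - 64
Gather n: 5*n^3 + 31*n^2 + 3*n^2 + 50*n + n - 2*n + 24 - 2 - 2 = 5*n^3 + 34*n^2 + 49*n + 20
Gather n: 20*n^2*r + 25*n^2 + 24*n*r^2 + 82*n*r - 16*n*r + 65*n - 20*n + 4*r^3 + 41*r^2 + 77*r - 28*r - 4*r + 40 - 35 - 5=n^2*(20*r + 25) + n*(24*r^2 + 66*r + 45) + 4*r^3 + 41*r^2 + 45*r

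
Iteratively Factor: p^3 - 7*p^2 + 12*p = (p - 4)*(p^2 - 3*p) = p*(p - 4)*(p - 3)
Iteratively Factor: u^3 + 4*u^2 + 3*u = (u + 3)*(u^2 + u) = (u + 1)*(u + 3)*(u)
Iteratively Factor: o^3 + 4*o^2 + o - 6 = (o + 3)*(o^2 + o - 2) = (o + 2)*(o + 3)*(o - 1)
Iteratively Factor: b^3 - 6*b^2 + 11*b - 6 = (b - 2)*(b^2 - 4*b + 3) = (b - 3)*(b - 2)*(b - 1)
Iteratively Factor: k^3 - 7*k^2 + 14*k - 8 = (k - 2)*(k^2 - 5*k + 4) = (k - 2)*(k - 1)*(k - 4)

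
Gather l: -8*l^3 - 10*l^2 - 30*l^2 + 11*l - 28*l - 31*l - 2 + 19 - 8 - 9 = -8*l^3 - 40*l^2 - 48*l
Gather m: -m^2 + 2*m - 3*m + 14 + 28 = -m^2 - m + 42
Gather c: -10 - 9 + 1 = -18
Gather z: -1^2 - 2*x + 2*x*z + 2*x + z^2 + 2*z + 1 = z^2 + z*(2*x + 2)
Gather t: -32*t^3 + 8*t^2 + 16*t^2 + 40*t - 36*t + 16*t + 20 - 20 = -32*t^3 + 24*t^2 + 20*t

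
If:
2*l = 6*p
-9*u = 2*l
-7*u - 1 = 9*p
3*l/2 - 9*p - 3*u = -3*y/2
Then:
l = -9/13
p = -3/13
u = 2/13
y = -5/13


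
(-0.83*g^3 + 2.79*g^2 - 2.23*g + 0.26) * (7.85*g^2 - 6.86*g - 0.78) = -6.5155*g^5 + 27.5953*g^4 - 35.9975*g^3 + 15.1626*g^2 - 0.0442*g - 0.2028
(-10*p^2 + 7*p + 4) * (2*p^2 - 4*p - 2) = -20*p^4 + 54*p^3 - 30*p - 8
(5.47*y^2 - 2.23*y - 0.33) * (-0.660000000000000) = -3.6102*y^2 + 1.4718*y + 0.2178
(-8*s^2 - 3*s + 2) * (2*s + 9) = -16*s^3 - 78*s^2 - 23*s + 18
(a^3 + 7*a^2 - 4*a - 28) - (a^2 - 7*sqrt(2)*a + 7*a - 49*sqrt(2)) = a^3 + 6*a^2 - 11*a + 7*sqrt(2)*a - 28 + 49*sqrt(2)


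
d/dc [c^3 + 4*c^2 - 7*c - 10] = 3*c^2 + 8*c - 7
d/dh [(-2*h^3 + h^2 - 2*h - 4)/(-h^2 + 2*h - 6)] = 2*(h^4 - 4*h^3 + 18*h^2 - 10*h + 10)/(h^4 - 4*h^3 + 16*h^2 - 24*h + 36)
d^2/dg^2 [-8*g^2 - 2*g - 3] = -16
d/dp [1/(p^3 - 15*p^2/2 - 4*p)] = 4*(-3*p^2 + 15*p + 4)/(p^2*(-2*p^2 + 15*p + 8)^2)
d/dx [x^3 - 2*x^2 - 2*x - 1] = 3*x^2 - 4*x - 2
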